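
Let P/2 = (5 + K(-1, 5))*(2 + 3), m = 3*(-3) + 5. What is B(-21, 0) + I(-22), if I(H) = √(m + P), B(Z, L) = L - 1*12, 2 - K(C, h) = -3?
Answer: -12 + 4*√6 ≈ -2.2020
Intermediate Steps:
K(C, h) = 5 (K(C, h) = 2 - 1*(-3) = 2 + 3 = 5)
B(Z, L) = -12 + L (B(Z, L) = L - 12 = -12 + L)
m = -4 (m = -9 + 5 = -4)
P = 100 (P = 2*((5 + 5)*(2 + 3)) = 2*(10*5) = 2*50 = 100)
I(H) = 4*√6 (I(H) = √(-4 + 100) = √96 = 4*√6)
B(-21, 0) + I(-22) = (-12 + 0) + 4*√6 = -12 + 4*√6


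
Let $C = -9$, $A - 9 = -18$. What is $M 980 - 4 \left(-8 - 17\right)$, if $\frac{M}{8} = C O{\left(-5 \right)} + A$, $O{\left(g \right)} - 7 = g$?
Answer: $-211580$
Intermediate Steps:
$O{\left(g \right)} = 7 + g$
$A = -9$ ($A = 9 - 18 = -9$)
$M = -216$ ($M = 8 \left(- 9 \left(7 - 5\right) - 9\right) = 8 \left(\left(-9\right) 2 - 9\right) = 8 \left(-18 - 9\right) = 8 \left(-27\right) = -216$)
$M 980 - 4 \left(-8 - 17\right) = \left(-216\right) 980 - 4 \left(-8 - 17\right) = -211680 - -100 = -211680 + 100 = -211580$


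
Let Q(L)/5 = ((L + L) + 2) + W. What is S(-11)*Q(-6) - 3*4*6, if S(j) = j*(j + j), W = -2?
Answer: -14592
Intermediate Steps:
Q(L) = 10*L (Q(L) = 5*(((L + L) + 2) - 2) = 5*((2*L + 2) - 2) = 5*((2 + 2*L) - 2) = 5*(2*L) = 10*L)
S(j) = 2*j**2 (S(j) = j*(2*j) = 2*j**2)
S(-11)*Q(-6) - 3*4*6 = (2*(-11)**2)*(10*(-6)) - 3*4*6 = (2*121)*(-60) - 12*6 = 242*(-60) - 72 = -14520 - 72 = -14592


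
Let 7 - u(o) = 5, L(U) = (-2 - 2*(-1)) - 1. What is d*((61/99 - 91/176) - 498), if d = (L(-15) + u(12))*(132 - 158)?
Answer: 10252775/792 ≈ 12945.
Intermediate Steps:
L(U) = -1 (L(U) = (-2 + 2) - 1 = 0 - 1 = -1)
u(o) = 2 (u(o) = 7 - 1*5 = 7 - 5 = 2)
d = -26 (d = (-1 + 2)*(132 - 158) = 1*(-26) = -26)
d*((61/99 - 91/176) - 498) = -26*((61/99 - 91/176) - 498) = -26*(157/1584 - 498) = -26*(-788675/1584) = 10252775/792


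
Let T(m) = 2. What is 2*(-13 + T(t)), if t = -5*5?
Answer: -22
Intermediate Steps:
t = -25
2*(-13 + T(t)) = 2*(-13 + 2) = 2*(-11) = -22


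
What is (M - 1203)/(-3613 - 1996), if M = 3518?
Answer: -2315/5609 ≈ -0.41273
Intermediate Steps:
(M - 1203)/(-3613 - 1996) = (3518 - 1203)/(-3613 - 1996) = 2315/(-5609) = 2315*(-1/5609) = -2315/5609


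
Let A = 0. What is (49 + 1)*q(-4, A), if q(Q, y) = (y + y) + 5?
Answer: 250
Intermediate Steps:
q(Q, y) = 5 + 2*y (q(Q, y) = 2*y + 5 = 5 + 2*y)
(49 + 1)*q(-4, A) = (49 + 1)*(5 + 2*0) = 50*(5 + 0) = 50*5 = 250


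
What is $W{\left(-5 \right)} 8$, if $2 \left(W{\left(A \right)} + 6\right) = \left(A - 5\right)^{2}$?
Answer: $352$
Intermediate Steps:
$W{\left(A \right)} = -6 + \frac{\left(-5 + A\right)^{2}}{2}$ ($W{\left(A \right)} = -6 + \frac{\left(A - 5\right)^{2}}{2} = -6 + \frac{\left(-5 + A\right)^{2}}{2}$)
$W{\left(-5 \right)} 8 = \left(-6 + \frac{\left(-5 - 5\right)^{2}}{2}\right) 8 = \left(-6 + \frac{\left(-10\right)^{2}}{2}\right) 8 = \left(-6 + \frac{1}{2} \cdot 100\right) 8 = \left(-6 + 50\right) 8 = 44 \cdot 8 = 352$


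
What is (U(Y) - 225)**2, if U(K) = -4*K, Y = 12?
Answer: 74529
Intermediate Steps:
(U(Y) - 225)**2 = (-4*12 - 225)**2 = (-48 - 225)**2 = (-273)**2 = 74529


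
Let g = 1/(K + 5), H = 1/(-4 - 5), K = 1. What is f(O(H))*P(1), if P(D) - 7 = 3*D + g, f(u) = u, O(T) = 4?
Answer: 122/3 ≈ 40.667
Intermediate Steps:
H = -⅑ (H = 1/(-9) = -⅑ ≈ -0.11111)
g = ⅙ (g = 1/(1 + 5) = 1/6 = ⅙ ≈ 0.16667)
P(D) = 43/6 + 3*D (P(D) = 7 + (3*D + ⅙) = 7 + (⅙ + 3*D) = 43/6 + 3*D)
f(O(H))*P(1) = 4*(43/6 + 3*1) = 4*(43/6 + 3) = 4*(61/6) = 122/3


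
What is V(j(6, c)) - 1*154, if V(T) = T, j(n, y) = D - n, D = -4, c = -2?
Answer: -164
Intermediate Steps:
j(n, y) = -4 - n
V(j(6, c)) - 1*154 = (-4 - 1*6) - 1*154 = (-4 - 6) - 154 = -10 - 154 = -164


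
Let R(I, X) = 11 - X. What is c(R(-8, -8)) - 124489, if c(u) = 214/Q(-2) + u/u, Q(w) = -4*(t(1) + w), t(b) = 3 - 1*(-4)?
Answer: -1244987/10 ≈ -1.2450e+5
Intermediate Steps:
t(b) = 7 (t(b) = 3 + 4 = 7)
Q(w) = -28 - 4*w (Q(w) = -4*(7 + w) = -28 - 4*w)
c(u) = -97/10 (c(u) = 214/(-28 - 4*(-2)) + u/u = 214/(-28 + 8) + 1 = 214/(-20) + 1 = 214*(-1/20) + 1 = -107/10 + 1 = -97/10)
c(R(-8, -8)) - 124489 = -97/10 - 124489 = -1244987/10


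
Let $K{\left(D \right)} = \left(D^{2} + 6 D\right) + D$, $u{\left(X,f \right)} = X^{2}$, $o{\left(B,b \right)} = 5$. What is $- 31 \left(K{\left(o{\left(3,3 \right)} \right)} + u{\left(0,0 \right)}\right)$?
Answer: $-1860$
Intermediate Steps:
$K{\left(D \right)} = D^{2} + 7 D$
$- 31 \left(K{\left(o{\left(3,3 \right)} \right)} + u{\left(0,0 \right)}\right) = - 31 \left(5 \left(7 + 5\right) + 0^{2}\right) = - 31 \left(5 \cdot 12 + 0\right) = - 31 \left(60 + 0\right) = \left(-31\right) 60 = -1860$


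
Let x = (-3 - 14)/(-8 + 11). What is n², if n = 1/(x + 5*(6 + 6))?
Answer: 9/26569 ≈ 0.00033874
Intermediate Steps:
x = -17/3 ≈ -5.6667
n = 3/163 (n = 1/(-17/3 + 5*(6 + 6)) = 1/(-17/3 + 5*12) = 1/(-17/3 + 60) = 1/(163/3) = 3/163 ≈ 0.018405)
n² = (3/163)² = 9/26569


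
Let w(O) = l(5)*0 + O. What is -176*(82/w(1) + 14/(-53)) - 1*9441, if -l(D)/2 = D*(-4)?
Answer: -1262805/53 ≈ -23827.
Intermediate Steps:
l(D) = 8*D (l(D) = -2*D*(-4) = -(-8)*D = 8*D)
w(O) = O (w(O) = (8*5)*0 + O = 40*0 + O = 0 + O = O)
-176*(82/w(1) + 14/(-53)) - 1*9441 = -176*(82/1 + 14/(-53)) - 1*9441 = -176*(82*1 + 14*(-1/53)) - 9441 = -176*(82 - 14/53) - 9441 = -176*4332/53 - 9441 = -762432/53 - 9441 = -1262805/53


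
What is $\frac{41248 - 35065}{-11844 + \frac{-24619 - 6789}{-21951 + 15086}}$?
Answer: $- \frac{42446295}{81277652} \approx -0.52224$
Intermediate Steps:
$\frac{41248 - 35065}{-11844 + \frac{-24619 - 6789}{-21951 + 15086}} = \frac{6183}{-11844 - \frac{31408}{-6865}} = \frac{6183}{-11844 - - \frac{31408}{6865}} = \frac{6183}{-11844 + \frac{31408}{6865}} = \frac{6183}{- \frac{81277652}{6865}} = 6183 \left(- \frac{6865}{81277652}\right) = - \frac{42446295}{81277652}$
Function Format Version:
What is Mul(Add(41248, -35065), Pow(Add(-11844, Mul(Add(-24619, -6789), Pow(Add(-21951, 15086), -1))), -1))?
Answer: Rational(-42446295, 81277652) ≈ -0.52224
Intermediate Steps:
Mul(Add(41248, -35065), Pow(Add(-11844, Mul(Add(-24619, -6789), Pow(Add(-21951, 15086), -1))), -1)) = Mul(6183, Pow(Add(-11844, Mul(-31408, Pow(-6865, -1))), -1)) = Mul(6183, Pow(Add(-11844, Mul(-31408, Rational(-1, 6865))), -1)) = Mul(6183, Pow(Add(-11844, Rational(31408, 6865)), -1)) = Mul(6183, Pow(Rational(-81277652, 6865), -1)) = Mul(6183, Rational(-6865, 81277652)) = Rational(-42446295, 81277652)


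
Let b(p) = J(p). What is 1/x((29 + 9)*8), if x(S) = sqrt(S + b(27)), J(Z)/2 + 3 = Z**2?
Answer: sqrt(439)/878 ≈ 0.023864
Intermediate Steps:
J(Z) = -6 + 2*Z**2
b(p) = -6 + 2*p**2
x(S) = sqrt(1452 + S) (x(S) = sqrt(S + (-6 + 2*27**2)) = sqrt(S + (-6 + 2*729)) = sqrt(S + (-6 + 1458)) = sqrt(S + 1452) = sqrt(1452 + S))
1/x((29 + 9)*8) = 1/(sqrt(1452 + (29 + 9)*8)) = 1/(sqrt(1452 + 38*8)) = 1/(sqrt(1452 + 304)) = 1/(sqrt(1756)) = 1/(2*sqrt(439)) = sqrt(439)/878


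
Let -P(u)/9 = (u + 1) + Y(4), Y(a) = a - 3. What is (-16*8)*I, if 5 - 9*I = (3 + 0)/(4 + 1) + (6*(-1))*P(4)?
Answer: 204544/45 ≈ 4545.4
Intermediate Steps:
Y(a) = -3 + a
P(u) = -18 - 9*u (P(u) = -9*((u + 1) + (-3 + 4)) = -9*((1 + u) + 1) = -9*(2 + u) = -18 - 9*u)
I = -1598/45 (I = 5/9 - ((3 + 0)/(4 + 1) + (6*(-1))*(-18 - 9*4))/9 = 5/9 - (3/5 - 6*(-18 - 36))/9 = 5/9 - (3*(⅕) - 6*(-54))/9 = 5/9 - (⅗ + 324)/9 = 5/9 - ⅑*1623/5 = 5/9 - 541/15 = -1598/45 ≈ -35.511)
(-16*8)*I = -16*8*(-1598/45) = -128*(-1598/45) = 204544/45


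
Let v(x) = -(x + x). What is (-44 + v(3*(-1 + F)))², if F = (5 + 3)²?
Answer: 178084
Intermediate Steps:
F = 64 (F = 8² = 64)
v(x) = -2*x
(-44 + v(3*(-1 + F)))² = (-44 - 6*(-1 + 64))² = (-44 - 6*63)² = (-44 - 2*189)² = (-44 - 378)² = (-422)² = 178084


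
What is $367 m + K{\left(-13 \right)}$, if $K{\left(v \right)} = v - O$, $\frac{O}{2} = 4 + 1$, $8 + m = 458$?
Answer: $165127$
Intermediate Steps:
$m = 450$ ($m = -8 + 458 = 450$)
$O = 10$ ($O = 2 \left(4 + 1\right) = 2 \cdot 5 = 10$)
$K{\left(v \right)} = -10 + v$ ($K{\left(v \right)} = v - 10 = -10 + v$)
$367 m + K{\left(-13 \right)} = 367 \cdot 450 - 23 = 165150 - 23 = 165127$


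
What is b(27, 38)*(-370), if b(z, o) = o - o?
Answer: 0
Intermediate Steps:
b(z, o) = 0
b(27, 38)*(-370) = 0*(-370) = 0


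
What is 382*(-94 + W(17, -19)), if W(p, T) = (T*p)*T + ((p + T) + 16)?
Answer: 2313774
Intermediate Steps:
W(p, T) = 16 + T + p + p*T² (W(p, T) = p*T² + ((T + p) + 16) = p*T² + (16 + T + p) = 16 + T + p + p*T²)
382*(-94 + W(17, -19)) = 382*(-94 + (16 - 19 + 17 + 17*(-19)²)) = 382*(-94 + (16 - 19 + 17 + 17*361)) = 382*(-94 + (16 - 19 + 17 + 6137)) = 382*(-94 + 6151) = 382*6057 = 2313774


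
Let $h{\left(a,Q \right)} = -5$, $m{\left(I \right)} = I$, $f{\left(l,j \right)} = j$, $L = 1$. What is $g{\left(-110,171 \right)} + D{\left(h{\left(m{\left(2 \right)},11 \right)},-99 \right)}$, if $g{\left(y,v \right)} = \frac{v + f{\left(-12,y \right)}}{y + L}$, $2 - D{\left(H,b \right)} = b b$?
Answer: $- \frac{1068152}{109} \approx -9799.6$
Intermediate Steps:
$D{\left(H,b \right)} = 2 - b^{2}$ ($D{\left(H,b \right)} = 2 - b b = 2 - b^{2}$)
$g{\left(y,v \right)} = \frac{v + y}{1 + y}$ ($g{\left(y,v \right)} = \frac{v + y}{y + 1} = \frac{v + y}{1 + y}$)
$g{\left(-110,171 \right)} + D{\left(h{\left(m{\left(2 \right)},11 \right)},-99 \right)} = \frac{171 - 110}{1 - 110} + \left(2 - \left(-99\right)^{2}\right) = \frac{1}{-109} \cdot 61 + \left(2 - 9801\right) = \left(- \frac{1}{109}\right) 61 + \left(2 - 9801\right) = - \frac{61}{109} - 9799 = - \frac{1068152}{109}$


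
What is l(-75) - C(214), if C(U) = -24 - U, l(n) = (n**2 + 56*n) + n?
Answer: 1588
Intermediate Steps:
l(n) = n**2 + 57*n
l(-75) - C(214) = -75*(57 - 75) - (-24 - 1*214) = -75*(-18) - (-24 - 214) = 1350 - 1*(-238) = 1350 + 238 = 1588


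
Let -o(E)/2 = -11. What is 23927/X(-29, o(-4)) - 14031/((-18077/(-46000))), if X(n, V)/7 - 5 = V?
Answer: -121552985621/3416553 ≈ -35578.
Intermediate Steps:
o(E) = 22 (o(E) = -2*(-11) = 22)
X(n, V) = 35 + 7*V
23927/X(-29, o(-4)) - 14031/((-18077/(-46000))) = 23927/(35 + 7*22) - 14031/((-18077/(-46000))) = 23927/(35 + 154) - 14031/((-18077*(-1/46000))) = 23927/189 - 14031/18077/46000 = 23927*(1/189) - 14031*46000/18077 = 23927/189 - 645426000/18077 = -121552985621/3416553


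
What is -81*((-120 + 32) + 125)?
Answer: -2997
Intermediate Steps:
-81*((-120 + 32) + 125) = -81*(-88 + 125) = -81*37 = -2997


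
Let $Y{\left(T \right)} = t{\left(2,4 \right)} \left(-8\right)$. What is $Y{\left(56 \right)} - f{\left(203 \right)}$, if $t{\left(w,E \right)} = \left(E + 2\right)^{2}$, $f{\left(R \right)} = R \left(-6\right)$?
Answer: $930$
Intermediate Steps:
$f{\left(R \right)} = - 6 R$
$t{\left(w,E \right)} = \left(2 + E\right)^{2}$
$Y{\left(T \right)} = -288$ ($Y{\left(T \right)} = \left(2 + 4\right)^{2} \left(-8\right) = 6^{2} \left(-8\right) = 36 \left(-8\right) = -288$)
$Y{\left(56 \right)} - f{\left(203 \right)} = -288 - \left(-6\right) 203 = -288 - -1218 = -288 + 1218 = 930$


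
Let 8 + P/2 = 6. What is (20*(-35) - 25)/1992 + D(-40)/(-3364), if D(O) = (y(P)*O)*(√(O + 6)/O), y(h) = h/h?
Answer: -725/1992 - I*√34/3364 ≈ -0.36396 - 0.0017333*I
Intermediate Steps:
P = -4 (P = -16 + 2*6 = -16 + 12 = -4)
y(h) = 1
D(O) = √(6 + O) (D(O) = (1*O)*(√(O + 6)/O) = O*(√(6 + O)/O) = √(6 + O))
(20*(-35) - 25)/1992 + D(-40)/(-3364) = (20*(-35) - 25)/1992 + √(6 - 40)/(-3364) = (-700 - 25)*(1/1992) + √(-34)*(-1/3364) = -725*1/1992 + (I*√34)*(-1/3364) = -725/1992 - I*√34/3364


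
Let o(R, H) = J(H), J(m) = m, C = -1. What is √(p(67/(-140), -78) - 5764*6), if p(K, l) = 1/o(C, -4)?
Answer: I*√138337/2 ≈ 185.97*I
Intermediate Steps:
o(R, H) = H
p(K, l) = -¼ (p(K, l) = 1/(-4) = -¼)
√(p(67/(-140), -78) - 5764*6) = √(-¼ - 5764*6) = √(-¼ - 34584) = √(-138337/4) = I*√138337/2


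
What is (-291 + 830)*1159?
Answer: 624701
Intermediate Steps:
(-291 + 830)*1159 = 539*1159 = 624701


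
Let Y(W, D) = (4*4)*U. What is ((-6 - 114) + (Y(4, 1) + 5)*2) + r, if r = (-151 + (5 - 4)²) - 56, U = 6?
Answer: -124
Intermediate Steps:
r = -206 (r = (-151 + 1²) - 56 = (-151 + 1) - 56 = -150 - 56 = -206)
Y(W, D) = 96 (Y(W, D) = (4*4)*6 = 16*6 = 96)
((-6 - 114) + (Y(4, 1) + 5)*2) + r = ((-6 - 114) + (96 + 5)*2) - 206 = (-120 + 101*2) - 206 = (-120 + 202) - 206 = 82 - 206 = -124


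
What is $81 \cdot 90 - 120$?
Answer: $7170$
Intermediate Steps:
$81 \cdot 90 - 120 = 7290 - 120 = 7170$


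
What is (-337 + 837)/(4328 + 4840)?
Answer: 125/2292 ≈ 0.054538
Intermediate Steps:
(-337 + 837)/(4328 + 4840) = 500/9168 = 500*(1/9168) = 125/2292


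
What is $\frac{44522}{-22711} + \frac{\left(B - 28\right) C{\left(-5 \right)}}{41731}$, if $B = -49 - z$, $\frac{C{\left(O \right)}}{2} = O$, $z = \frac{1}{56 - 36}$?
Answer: $- \frac{3680897513}{1895505482} \approx -1.9419$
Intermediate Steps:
$z = \frac{1}{20} \approx 0.05$
$C{\left(O \right)} = 2 O$
$B = - \frac{981}{20}$ ($B = -49 - \frac{1}{20} = - \frac{981}{20} \approx -49.05$)
$\frac{44522}{-22711} + \frac{\left(B - 28\right) C{\left(-5 \right)}}{41731} = \frac{44522}{-22711} + \frac{\left(- \frac{981}{20} - 28\right) 2 \left(-5\right)}{41731} = 44522 \left(- \frac{1}{22711}\right) + \left(- \frac{1541}{20}\right) \left(-10\right) \frac{1}{41731} = - \frac{44522}{22711} + \frac{1541}{2} \cdot \frac{1}{41731} = - \frac{44522}{22711} + \frac{1541}{83462} = - \frac{3680897513}{1895505482}$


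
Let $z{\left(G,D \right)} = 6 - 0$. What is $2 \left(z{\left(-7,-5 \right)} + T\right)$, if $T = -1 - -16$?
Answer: $42$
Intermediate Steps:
$z{\left(G,D \right)} = 6$ ($z{\left(G,D \right)} = 6 + 0 = 6$)
$T = 15$ ($T = -1 + 16 = 15$)
$2 \left(z{\left(-7,-5 \right)} + T\right) = 2 \left(6 + 15\right) = 2 \cdot 21 = 42$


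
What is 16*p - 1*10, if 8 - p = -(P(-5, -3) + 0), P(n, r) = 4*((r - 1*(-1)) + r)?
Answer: -202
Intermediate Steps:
P(n, r) = 4 + 8*r (P(n, r) = 4*((r + 1) + r) = 4*((1 + r) + r) = 4*(1 + 2*r) = 4 + 8*r)
p = -12 (p = 8 - (-1)*((4 + 8*(-3)) + 0) = 8 - (-1)*((4 - 24) + 0) = 8 - (-1)*(-20 + 0) = 8 - (-1)*(-20) = 8 - 1*20 = 8 - 20 = -12)
16*p - 1*10 = 16*(-12) - 1*10 = -192 - 10 = -202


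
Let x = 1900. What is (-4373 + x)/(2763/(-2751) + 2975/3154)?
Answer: 7152455114/176759 ≈ 40464.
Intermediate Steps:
(-4373 + x)/(2763/(-2751) + 2975/3154) = (-4373 + 1900)/(2763/(-2751) + 2975/3154) = -2473/(2763*(-1/2751) + 2975*(1/3154)) = -2473/(-921/917 + 2975/3154) = -2473/(-176759/2892218) = -2473*(-2892218/176759) = 7152455114/176759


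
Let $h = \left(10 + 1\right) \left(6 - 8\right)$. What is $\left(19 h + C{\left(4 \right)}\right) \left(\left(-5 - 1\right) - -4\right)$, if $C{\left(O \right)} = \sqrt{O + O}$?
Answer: $836 - 4 \sqrt{2} \approx 830.34$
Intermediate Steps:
$C{\left(O \right)} = \sqrt{2} \sqrt{O}$ ($C{\left(O \right)} = \sqrt{2 O} = \sqrt{2} \sqrt{O}$)
$h = -22$ ($h = 11 \left(-2\right) = -22$)
$\left(19 h + C{\left(4 \right)}\right) \left(\left(-5 - 1\right) - -4\right) = \left(19 \left(-22\right) + \sqrt{2} \sqrt{4}\right) \left(\left(-5 - 1\right) - -4\right) = \left(-418 + \sqrt{2} \cdot 2\right) \left(-6 + 4\right) = \left(-418 + 2 \sqrt{2}\right) \left(-2\right) = 836 - 4 \sqrt{2}$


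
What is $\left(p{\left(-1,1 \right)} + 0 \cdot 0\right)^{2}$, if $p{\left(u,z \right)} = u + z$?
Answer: $0$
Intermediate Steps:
$\left(p{\left(-1,1 \right)} + 0 \cdot 0\right)^{2} = \left(\left(-1 + 1\right) + 0 \cdot 0\right)^{2} = \left(0 + 0\right)^{2} = 0^{2} = 0$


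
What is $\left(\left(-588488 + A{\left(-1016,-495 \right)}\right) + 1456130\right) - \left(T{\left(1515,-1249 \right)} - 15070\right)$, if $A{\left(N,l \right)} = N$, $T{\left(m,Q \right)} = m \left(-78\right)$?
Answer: $999866$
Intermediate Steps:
$T{\left(m,Q \right)} = - 78 m$
$\left(\left(-588488 + A{\left(-1016,-495 \right)}\right) + 1456130\right) - \left(T{\left(1515,-1249 \right)} - 15070\right) = \left(\left(-588488 - 1016\right) + 1456130\right) - \left(\left(-78\right) 1515 - 15070\right) = \left(-589504 + 1456130\right) - \left(-118170 - 15070\right) = 866626 - -133240 = 866626 + 133240 = 999866$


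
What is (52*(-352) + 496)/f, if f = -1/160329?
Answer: 2855138832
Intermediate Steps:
f = -1/160329 (f = -1*1/160329 = -1/160329 ≈ -6.2372e-6)
(52*(-352) + 496)/f = (52*(-352) + 496)/(-1/160329) = (-18304 + 496)*(-160329) = -17808*(-160329) = 2855138832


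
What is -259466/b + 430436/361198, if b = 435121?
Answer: 46786571244/78582417479 ≈ 0.59538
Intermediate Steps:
-259466/b + 430436/361198 = -259466/435121 + 430436/361198 = -259466*1/435121 + 430436*(1/361198) = -259466/435121 + 215218/180599 = 46786571244/78582417479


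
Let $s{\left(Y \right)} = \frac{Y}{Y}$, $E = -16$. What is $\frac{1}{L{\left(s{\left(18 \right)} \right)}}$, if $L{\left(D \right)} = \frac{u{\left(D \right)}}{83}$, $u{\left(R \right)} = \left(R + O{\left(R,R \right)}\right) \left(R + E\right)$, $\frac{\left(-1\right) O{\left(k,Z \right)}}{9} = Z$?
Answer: $\frac{83}{120} \approx 0.69167$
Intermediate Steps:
$O{\left(k,Z \right)} = - 9 Z$
$u{\left(R \right)} = - 8 R \left(-16 + R\right)$ ($u{\left(R \right)} = \left(R - 9 R\right) \left(R - 16\right) = - 8 R \left(-16 + R\right)$)
$s{\left(Y \right)} = 1$
$L{\left(D \right)} = \frac{8 D \left(16 - D\right)}{83}$
$\frac{1}{L{\left(s{\left(18 \right)} \right)}} = \frac{1}{\frac{8}{83} \cdot 1 \left(16 - 1\right)} = \frac{1}{\frac{8}{83} \cdot 1 \cdot 15} = \frac{1}{\frac{120}{83}} = \frac{83}{120}$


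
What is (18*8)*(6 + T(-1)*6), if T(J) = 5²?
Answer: 22464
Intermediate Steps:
T(J) = 25
(18*8)*(6 + T(-1)*6) = (18*8)*(6 + 25*6) = 144*(6 + 150) = 144*156 = 22464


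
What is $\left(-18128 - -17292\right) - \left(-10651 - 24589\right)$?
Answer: $34404$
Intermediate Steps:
$\left(-18128 - -17292\right) - \left(-10651 - 24589\right) = \left(-18128 + 17292\right) - -35240 = -836 + 35240 = 34404$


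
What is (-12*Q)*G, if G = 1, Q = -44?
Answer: 528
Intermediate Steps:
(-12*Q)*G = -12*(-44)*1 = 528*1 = 528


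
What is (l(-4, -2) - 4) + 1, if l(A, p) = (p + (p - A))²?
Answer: -3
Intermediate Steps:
l(A, p) = (-A + 2*p)²
(l(-4, -2) - 4) + 1 = ((-4 - 2*(-2))² - 4) + 1 = ((-4 + 4)² - 4) + 1 = (0² - 4) + 1 = (0 - 4) + 1 = -4 + 1 = -3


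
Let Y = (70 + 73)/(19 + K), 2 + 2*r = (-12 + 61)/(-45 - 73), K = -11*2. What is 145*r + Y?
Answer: -157723/708 ≈ -222.77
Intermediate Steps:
K = -22
r = -285/236 (r = -1 + ((-12 + 61)/(-45 - 73))/2 = -1 + (49/(-118))/2 = -1 + (49*(-1/118))/2 = -1 + (½)*(-49/118) = -1 - 49/236 = -285/236 ≈ -1.2076)
Y = -143/3 (Y = (70 + 73)/(19 - 22) = 143/(-3) = 143*(-⅓) = -143/3 ≈ -47.667)
145*r + Y = 145*(-285/236) - 143/3 = -41325/236 - 143/3 = -157723/708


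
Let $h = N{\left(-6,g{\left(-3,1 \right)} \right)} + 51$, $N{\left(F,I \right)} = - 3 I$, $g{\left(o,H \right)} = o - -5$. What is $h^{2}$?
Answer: $2025$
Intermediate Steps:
$g{\left(o,H \right)} = 5 + o$ ($g{\left(o,H \right)} = o + 5 = 5 + o$)
$h = 45$ ($h = - 3 \left(5 - 3\right) + 51 = \left(-3\right) 2 + 51 = -6 + 51 = 45$)
$h^{2} = 45^{2} = 2025$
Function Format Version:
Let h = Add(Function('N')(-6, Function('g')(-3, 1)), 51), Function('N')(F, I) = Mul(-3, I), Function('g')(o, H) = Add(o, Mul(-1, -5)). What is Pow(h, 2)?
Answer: 2025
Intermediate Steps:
Function('g')(o, H) = Add(5, o) (Function('g')(o, H) = Add(o, 5) = Add(5, o))
h = 45 (h = Add(Mul(-3, Add(5, -3)), 51) = Add(Mul(-3, 2), 51) = Add(-6, 51) = 45)
Pow(h, 2) = Pow(45, 2) = 2025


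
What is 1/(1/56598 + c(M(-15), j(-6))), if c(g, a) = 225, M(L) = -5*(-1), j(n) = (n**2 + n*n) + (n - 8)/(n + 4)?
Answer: 56598/12734551 ≈ 0.0044444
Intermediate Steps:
j(n) = 2*n**2 + (-8 + n)/(4 + n) (j(n) = (n**2 + n**2) + (-8 + n)/(4 + n) = 2*n**2 + (-8 + n)/(4 + n))
M(L) = 5
1/(1/56598 + c(M(-15), j(-6))) = 1/(1/56598 + 225) = 1/(12734551/56598) = 56598/12734551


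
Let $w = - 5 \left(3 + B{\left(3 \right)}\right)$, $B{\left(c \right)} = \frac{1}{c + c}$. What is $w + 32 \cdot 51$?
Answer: $\frac{9697}{6} \approx 1616.2$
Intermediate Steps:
$B{\left(c \right)} = \frac{1}{2 c}$
$w = - \frac{95}{6}$ ($w = - 5 \left(3 + \frac{1}{2 \cdot 3}\right) = - 5 \left(3 + \frac{1}{2} \cdot \frac{1}{3}\right) = - 5 \left(3 + \frac{1}{6}\right) = \left(-5\right) \frac{19}{6} = - \frac{95}{6} \approx -15.833$)
$w + 32 \cdot 51 = - \frac{95}{6} + 32 \cdot 51 = - \frac{95}{6} + 1632 = \frac{9697}{6}$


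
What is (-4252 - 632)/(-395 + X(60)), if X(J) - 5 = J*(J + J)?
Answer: -814/1135 ≈ -0.71718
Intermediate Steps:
X(J) = 5 + 2*J**2 (X(J) = 5 + J*(J + J) = 5 + J*(2*J) = 5 + 2*J**2)
(-4252 - 632)/(-395 + X(60)) = (-4252 - 632)/(-395 + (5 + 2*60**2)) = -4884/(-395 + (5 + 2*3600)) = -4884/(-395 + (5 + 7200)) = -4884/(-395 + 7205) = -4884/6810 = -4884*1/6810 = -814/1135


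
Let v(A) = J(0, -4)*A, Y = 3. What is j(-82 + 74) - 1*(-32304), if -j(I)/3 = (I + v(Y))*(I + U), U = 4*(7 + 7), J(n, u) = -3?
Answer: 34752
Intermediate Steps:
U = 56 (U = 4*14 = 56)
v(A) = -3*A
j(I) = -3*(-9 + I)*(56 + I) (j(I) = -3*(I - 3*3)*(I + 56) = -3*(I - 9)*(56 + I) = -3*(-9 + I)*(56 + I))
j(-82 + 74) - 1*(-32304) = (1512 - 141*(-82 + 74) - 3*(-82 + 74)²) - 1*(-32304) = (1512 - 141*(-8) - 3*(-8)²) + 32304 = (1512 + 1128 - 3*64) + 32304 = (1512 + 1128 - 192) + 32304 = 2448 + 32304 = 34752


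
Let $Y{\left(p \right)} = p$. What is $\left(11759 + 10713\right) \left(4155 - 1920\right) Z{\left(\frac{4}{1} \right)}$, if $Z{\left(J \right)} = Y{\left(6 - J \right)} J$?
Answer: $401799360$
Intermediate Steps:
$Z{\left(J \right)} = J \left(6 - J\right)$ ($Z{\left(J \right)} = \left(6 - J\right) J = J \left(6 - J\right)$)
$\left(11759 + 10713\right) \left(4155 - 1920\right) Z{\left(\frac{4}{1} \right)} = \left(11759 + 10713\right) \left(4155 - 1920\right) \frac{4}{1} \left(6 - \frac{4}{1}\right) = 22472 \cdot 2235 \cdot 4 \cdot 1 \left(6 - 4 \cdot 1\right) = 50224920 \cdot 4 \left(6 - 4\right) = 50224920 \cdot 4 \cdot 2 = 50224920 \cdot 8 = 401799360$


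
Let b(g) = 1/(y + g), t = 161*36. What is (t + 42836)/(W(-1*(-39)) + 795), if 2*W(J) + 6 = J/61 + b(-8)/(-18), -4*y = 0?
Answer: 854366976/13919533 ≈ 61.379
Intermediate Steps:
t = 5796
y = 0 (y = -¼*0 = 0)
b(g) = 1/g (b(g) = 1/(0 + g) = 1/g)
W(J) = -863/288 + J/122 (W(J) = -3 + (J/61 + 1/(-8*(-18)))/2 = -3 + (J*(1/61) - ⅛*(-1/18))/2 = -3 + (J/61 + 1/144)/2 = -3 + (1/144 + J/61)/2 = -3 + (1/288 + J/122) = -863/288 + J/122)
(t + 42836)/(W(-1*(-39)) + 795) = (5796 + 42836)/((-863/288 + (-1*(-39))/122) + 795) = 48632/((-863/288 + (1/122)*39) + 795) = 48632/((-863/288 + 39/122) + 795) = 48632/(-47027/17568 + 795) = 48632/(13919533/17568) = 48632*(17568/13919533) = 854366976/13919533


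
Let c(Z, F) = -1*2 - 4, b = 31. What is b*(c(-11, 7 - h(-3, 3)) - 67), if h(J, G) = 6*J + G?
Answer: -2263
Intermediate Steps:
h(J, G) = G + 6*J
c(Z, F) = -6 (c(Z, F) = -2 - 4 = -6)
b*(c(-11, 7 - h(-3, 3)) - 67) = 31*(-6 - 67) = 31*(-73) = -2263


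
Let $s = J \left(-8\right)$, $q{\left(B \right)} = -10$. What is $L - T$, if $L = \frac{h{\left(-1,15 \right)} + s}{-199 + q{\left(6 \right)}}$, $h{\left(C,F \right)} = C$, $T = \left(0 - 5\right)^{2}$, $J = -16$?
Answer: $- \frac{5352}{209} \approx -25.608$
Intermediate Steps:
$s = 128$ ($s = \left(-16\right) \left(-8\right) = 128$)
$T = 25$ ($T = \left(-5\right)^{2} = 25$)
$L = - \frac{127}{209}$ ($L = \frac{-1 + 128}{-199 - 10} = \frac{127}{-209} = 127 \left(- \frac{1}{209}\right) = - \frac{127}{209} \approx -0.60766$)
$L - T = - \frac{127}{209} - 25 = - \frac{5352}{209}$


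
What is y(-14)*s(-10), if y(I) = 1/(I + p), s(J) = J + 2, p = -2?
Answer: 1/2 ≈ 0.50000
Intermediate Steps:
s(J) = 2 + J
y(I) = 1/(-2 + I) (y(I) = 1/(I - 2) = 1/(-2 + I))
y(-14)*s(-10) = (2 - 10)/(-2 - 14) = -8/(-16) = -1/16*(-8) = 1/2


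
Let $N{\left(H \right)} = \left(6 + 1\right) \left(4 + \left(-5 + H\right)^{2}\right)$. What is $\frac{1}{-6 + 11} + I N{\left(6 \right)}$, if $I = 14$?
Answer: $\frac{2451}{5} \approx 490.2$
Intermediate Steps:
$N{\left(H \right)} = 28 + 7 \left(-5 + H\right)^{2}$ ($N{\left(H \right)} = 7 \left(4 + \left(-5 + H\right)^{2}\right) = 28 + 7 \left(-5 + H\right)^{2}$)
$\frac{1}{-6 + 11} + I N{\left(6 \right)} = \frac{1}{-6 + 11} + 14 \left(28 + 7 \left(-5 + 6\right)^{2}\right) = \frac{1}{5} + 14 \left(28 + 7 \cdot 1^{2}\right) = \frac{1}{5} + 14 \left(28 + 7 \cdot 1\right) = \frac{1}{5} + 14 \left(28 + 7\right) = \frac{1}{5} + 14 \cdot 35 = \frac{1}{5} + 490 = \frac{2451}{5}$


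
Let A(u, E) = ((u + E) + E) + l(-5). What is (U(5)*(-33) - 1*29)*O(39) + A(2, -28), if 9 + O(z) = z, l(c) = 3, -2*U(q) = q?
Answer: 1554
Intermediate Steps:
U(q) = -q/2
O(z) = -9 + z
A(u, E) = 3 + u + 2*E (A(u, E) = ((u + E) + E) + 3 = ((E + u) + E) + 3 = (u + 2*E) + 3 = 3 + u + 2*E)
(U(5)*(-33) - 1*29)*O(39) + A(2, -28) = (-½*5*(-33) - 1*29)*(-9 + 39) + (3 + 2 + 2*(-28)) = (-5/2*(-33) - 29)*30 + (3 + 2 - 56) = (165/2 - 29)*30 - 51 = (107/2)*30 - 51 = 1605 - 51 = 1554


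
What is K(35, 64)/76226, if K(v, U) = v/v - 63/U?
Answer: 1/4878464 ≈ 2.0498e-7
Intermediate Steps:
K(v, U) = 1 - 63/U
K(35, 64)/76226 = ((-63 + 64)/64)/76226 = ((1/64)*1)*(1/76226) = (1/64)*(1/76226) = 1/4878464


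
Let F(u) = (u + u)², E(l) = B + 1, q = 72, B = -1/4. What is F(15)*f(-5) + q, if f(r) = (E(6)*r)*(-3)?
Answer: 10197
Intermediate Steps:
B = -¼ (B = -1*¼ = -¼ ≈ -0.25000)
E(l) = ¾ (E(l) = -¼ + 1 = ¾)
F(u) = 4*u² (F(u) = (2*u)² = 4*u²)
f(r) = -9*r/4 (f(r) = (3*r/4)*(-3) = -9*r/4)
F(15)*f(-5) + q = (4*15²)*(-9/4*(-5)) + 72 = (4*225)*(45/4) + 72 = 900*(45/4) + 72 = 10125 + 72 = 10197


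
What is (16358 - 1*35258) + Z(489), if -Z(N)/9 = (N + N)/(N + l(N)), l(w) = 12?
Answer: -3159234/167 ≈ -18918.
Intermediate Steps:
Z(N) = -18*N/(12 + N) (Z(N) = -9*(N + N)/(N + 12) = -9*2*N/(12 + N) = -18*N/(12 + N))
(16358 - 1*35258) + Z(489) = (16358 - 1*35258) - 18*489/(12 + 489) = (16358 - 35258) - 18*489/501 = -18900 - 18*489*1/501 = -18900 - 2934/167 = -3159234/167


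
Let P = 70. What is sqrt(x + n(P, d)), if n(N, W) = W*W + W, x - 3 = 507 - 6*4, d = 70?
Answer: 4*sqrt(341) ≈ 73.865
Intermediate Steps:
x = 486 (x = 3 + (507 - 6*4) = 3 + (507 - 1*24) = 3 + (507 - 24) = 3 + 483 = 486)
n(N, W) = W + W**2 (n(N, W) = W**2 + W = W + W**2)
sqrt(x + n(P, d)) = sqrt(486 + 70*(1 + 70)) = sqrt(486 + 70*71) = sqrt(486 + 4970) = sqrt(5456) = 4*sqrt(341)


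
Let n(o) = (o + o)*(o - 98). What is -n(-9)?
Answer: -1926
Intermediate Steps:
n(o) = 2*o*(-98 + o) (n(o) = (2*o)*(-98 + o) = 2*o*(-98 + o))
-n(-9) = -2*(-9)*(-98 - 9) = -2*(-9)*(-107) = -1*1926 = -1926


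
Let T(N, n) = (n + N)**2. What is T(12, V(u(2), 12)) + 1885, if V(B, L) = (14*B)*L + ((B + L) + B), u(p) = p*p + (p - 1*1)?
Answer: 765761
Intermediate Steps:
u(p) = -1 + p + p**2 (u(p) = p**2 + (p - 1) = p**2 + (-1 + p) = -1 + p + p**2)
V(B, L) = L + 2*B + 14*B*L (V(B, L) = 14*B*L + (L + 2*B) = L + 2*B + 14*B*L)
T(N, n) = (N + n)**2
T(12, V(u(2), 12)) + 1885 = (12 + (12 + 2*(-1 + 2 + 2**2) + 14*(-1 + 2 + 2**2)*12))**2 + 1885 = (12 + (12 + 2*(-1 + 2 + 4) + 14*(-1 + 2 + 4)*12))**2 + 1885 = (12 + (12 + 2*5 + 14*5*12))**2 + 1885 = (12 + (12 + 10 + 840))**2 + 1885 = (12 + 862)**2 + 1885 = 874**2 + 1885 = 763876 + 1885 = 765761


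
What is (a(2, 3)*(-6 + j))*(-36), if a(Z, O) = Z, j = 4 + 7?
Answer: -360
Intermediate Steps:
j = 11
(a(2, 3)*(-6 + j))*(-36) = (2*(-6 + 11))*(-36) = (2*5)*(-36) = 10*(-36) = -360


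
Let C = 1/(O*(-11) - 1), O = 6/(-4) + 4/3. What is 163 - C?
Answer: 809/5 ≈ 161.80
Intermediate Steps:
O = -⅙ (O = 6*(-¼) + 4*(⅓) = -3/2 + 4/3 = -⅙ ≈ -0.16667)
C = 6/5 (C = 1/(-⅙*(-11) - 1) = 1/(11/6 - 1) = 1/(⅚) = 6/5 ≈ 1.2000)
163 - C = 163 - 1*6/5 = 163 - 6/5 = 809/5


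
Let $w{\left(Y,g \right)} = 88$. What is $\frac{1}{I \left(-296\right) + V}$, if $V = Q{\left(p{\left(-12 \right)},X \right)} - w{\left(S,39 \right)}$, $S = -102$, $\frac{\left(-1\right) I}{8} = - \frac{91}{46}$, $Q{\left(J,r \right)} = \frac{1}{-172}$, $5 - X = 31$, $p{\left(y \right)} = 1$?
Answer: $- \frac{3956}{18880119} \approx -0.00020953$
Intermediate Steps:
$X = -26$ ($X = 5 - 31 = -26$)
$Q{\left(J,r \right)} = - \frac{1}{172}$
$I = \frac{364}{23}$ ($I = - 8 \left(- \frac{91}{46}\right) = - 8 \left(\left(-91\right) \frac{1}{46}\right) = \left(-8\right) \left(- \frac{91}{46}\right) = \frac{364}{23} \approx 15.826$)
$V = - \frac{15137}{172}$ ($V = - \frac{1}{172} - 88 = - \frac{15137}{172} \approx -88.006$)
$\frac{1}{I \left(-296\right) + V} = \frac{1}{\frac{364}{23} \left(-296\right) - \frac{15137}{172}} = \frac{1}{- \frac{107744}{23} - \frac{15137}{172}} = \frac{1}{- \frac{18880119}{3956}} = - \frac{3956}{18880119}$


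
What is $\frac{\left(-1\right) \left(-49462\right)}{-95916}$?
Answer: $- \frac{24731}{47958} \approx -0.51568$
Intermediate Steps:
$\frac{\left(-1\right) \left(-49462\right)}{-95916} = 49462 \left(- \frac{1}{95916}\right) = - \frac{24731}{47958}$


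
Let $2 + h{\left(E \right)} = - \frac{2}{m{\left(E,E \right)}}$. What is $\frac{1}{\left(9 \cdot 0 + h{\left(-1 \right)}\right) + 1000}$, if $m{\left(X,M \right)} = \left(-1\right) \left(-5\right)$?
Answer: $\frac{5}{4988} \approx 0.0010024$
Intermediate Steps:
$m{\left(X,M \right)} = 5$
$h{\left(E \right)} = - \frac{12}{5}$ ($h{\left(E \right)} = -2 - \frac{2}{5} = - \frac{12}{5}$)
$\frac{1}{\left(9 \cdot 0 + h{\left(-1 \right)}\right) + 1000} = \frac{1}{\left(9 \cdot 0 - \frac{12}{5}\right) + 1000} = \frac{1}{\left(0 - \frac{12}{5}\right) + 1000} = \frac{1}{- \frac{12}{5} + 1000} = \frac{1}{\frac{4988}{5}} = \frac{5}{4988}$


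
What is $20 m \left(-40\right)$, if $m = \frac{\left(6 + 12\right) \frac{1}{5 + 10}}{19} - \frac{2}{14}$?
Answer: $\frac{8480}{133} \approx 63.759$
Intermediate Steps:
$m = - \frac{53}{665}$ ($m = \frac{18}{15} \cdot \frac{1}{19} - \frac{1}{7} = 18 \cdot \frac{1}{15} \cdot \frac{1}{19} - \frac{1}{7} = \frac{6}{5} \cdot \frac{1}{19} - \frac{1}{7} = \frac{6}{95} - \frac{1}{7} = - \frac{53}{665} \approx -0.079699$)
$20 m \left(-40\right) = 20 \left(- \frac{53}{665}\right) \left(-40\right) = \left(- \frac{212}{133}\right) \left(-40\right) = \frac{8480}{133}$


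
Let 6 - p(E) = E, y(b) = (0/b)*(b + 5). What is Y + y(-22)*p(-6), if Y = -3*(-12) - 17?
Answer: 19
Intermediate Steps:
y(b) = 0 (y(b) = 0*(5 + b) = 0)
p(E) = 6 - E
Y = 19 (Y = 36 - 17 = 19)
Y + y(-22)*p(-6) = 19 + 0*(6 - 1*(-6)) = 19 + 0*(6 + 6) = 19 + 0*12 = 19 + 0 = 19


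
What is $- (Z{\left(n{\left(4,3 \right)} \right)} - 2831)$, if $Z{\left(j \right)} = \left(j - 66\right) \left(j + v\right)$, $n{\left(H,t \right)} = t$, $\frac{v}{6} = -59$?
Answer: $-19282$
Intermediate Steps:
$v = -354$ ($v = 6 \left(-59\right) = -354$)
$Z{\left(j \right)} = \left(-354 + j\right) \left(-66 + j\right)$ ($Z{\left(j \right)} = \left(j - 66\right) \left(j - 354\right) = \left(-66 + j\right) \left(-354 + j\right) = \left(-354 + j\right) \left(-66 + j\right)$)
$- (Z{\left(n{\left(4,3 \right)} \right)} - 2831) = - (\left(23364 + 3^{2} - 1260\right) - 2831) = - (\left(23364 + 9 - 1260\right) - 2831) = - (22113 - 2831) = \left(-1\right) 19282 = -19282$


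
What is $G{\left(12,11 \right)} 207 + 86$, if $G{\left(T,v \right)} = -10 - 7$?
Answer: $-3433$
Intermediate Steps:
$G{\left(T,v \right)} = -17$ ($G{\left(T,v \right)} = -10 - 7 = -17$)
$G{\left(12,11 \right)} 207 + 86 = \left(-17\right) 207 + 86 = -3519 + 86 = -3433$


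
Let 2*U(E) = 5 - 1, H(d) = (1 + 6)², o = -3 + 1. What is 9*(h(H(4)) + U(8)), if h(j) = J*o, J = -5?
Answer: 108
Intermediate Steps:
o = -2
H(d) = 49 (H(d) = 7² = 49)
h(j) = 10 (h(j) = -5*(-2) = 10)
U(E) = 2 (U(E) = (5 - 1)/2 = (½)*4 = 2)
9*(h(H(4)) + U(8)) = 9*(10 + 2) = 9*12 = 108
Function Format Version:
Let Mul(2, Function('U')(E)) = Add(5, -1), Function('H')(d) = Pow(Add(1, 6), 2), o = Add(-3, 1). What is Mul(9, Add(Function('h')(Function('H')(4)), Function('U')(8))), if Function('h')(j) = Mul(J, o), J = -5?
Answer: 108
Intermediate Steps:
o = -2
Function('H')(d) = 49 (Function('H')(d) = Pow(7, 2) = 49)
Function('h')(j) = 10 (Function('h')(j) = Mul(-5, -2) = 10)
Function('U')(E) = 2 (Function('U')(E) = Mul(Rational(1, 2), Add(5, -1)) = Mul(Rational(1, 2), 4) = 2)
Mul(9, Add(Function('h')(Function('H')(4)), Function('U')(8))) = Mul(9, Add(10, 2)) = Mul(9, 12) = 108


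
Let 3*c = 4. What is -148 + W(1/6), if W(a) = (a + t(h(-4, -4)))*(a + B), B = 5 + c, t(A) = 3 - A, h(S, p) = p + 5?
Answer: -1607/12 ≈ -133.92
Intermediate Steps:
c = 4/3 (c = (⅓)*4 = 4/3 ≈ 1.3333)
h(S, p) = 5 + p
B = 19/3 (B = 5 + 4/3 = 19/3 ≈ 6.3333)
W(a) = (2 + a)*(19/3 + a) (W(a) = (a + (3 - (5 - 4)))*(a + 19/3) = (a + (3 - 1*1))*(19/3 + a) = (a + (3 - 1))*(19/3 + a) = (a + 2)*(19/3 + a) = (2 + a)*(19/3 + a))
-148 + W(1/6) = -148 + (38/3 + (1/6)² + (25/3)/6) = -148 + (38/3 + (⅙)² + (25/3)*(⅙)) = -148 + (38/3 + 1/36 + 25/18) = -148 + 169/12 = -1607/12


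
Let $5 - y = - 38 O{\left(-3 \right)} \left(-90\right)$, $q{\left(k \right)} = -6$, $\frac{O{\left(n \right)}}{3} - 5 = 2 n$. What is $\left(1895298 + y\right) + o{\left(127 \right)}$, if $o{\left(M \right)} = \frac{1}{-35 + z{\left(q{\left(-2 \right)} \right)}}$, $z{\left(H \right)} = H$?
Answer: $\frac{78128082}{41} \approx 1.9056 \cdot 10^{6}$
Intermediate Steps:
$O{\left(n \right)} = 15 + 6 n$ ($O{\left(n \right)} = 15 + 3 \cdot 2 n = 15 + 6 n$)
$y = 10265$ ($y = 5 - - 38 \left(15 + 6 \left(-3\right)\right) \left(-90\right) = 5 - - 38 \left(15 - 18\right) \left(-90\right) = 5 - \left(-38\right) \left(-3\right) \left(-90\right) = 5 - 114 \left(-90\right) = 5 - -10260 = 5 + 10260 = 10265$)
$o{\left(M \right)} = - \frac{1}{41}$ ($o{\left(M \right)} = \frac{1}{-35 - 6} = \frac{1}{-41} = - \frac{1}{41}$)
$\left(1895298 + y\right) + o{\left(127 \right)} = \left(1895298 + 10265\right) - \frac{1}{41} = 1905563 - \frac{1}{41} = \frac{78128082}{41}$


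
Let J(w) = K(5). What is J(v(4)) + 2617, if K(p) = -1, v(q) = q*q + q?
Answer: 2616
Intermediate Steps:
v(q) = q + q² (v(q) = q² + q = q + q²)
J(w) = -1
J(v(4)) + 2617 = -1 + 2617 = 2616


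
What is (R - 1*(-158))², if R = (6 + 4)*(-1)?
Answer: 21904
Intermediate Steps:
R = -10 (R = 10*(-1) = -10)
(R - 1*(-158))² = (-10 - 1*(-158))² = (-10 + 158)² = 148² = 21904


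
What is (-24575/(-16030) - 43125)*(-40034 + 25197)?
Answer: 2051272149895/3206 ≈ 6.3982e+8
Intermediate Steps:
(-24575/(-16030) - 43125)*(-40034 + 25197) = (-24575*(-1/16030) - 43125)*(-14837) = (4915/3206 - 43125)*(-14837) = -138253835/3206*(-14837) = 2051272149895/3206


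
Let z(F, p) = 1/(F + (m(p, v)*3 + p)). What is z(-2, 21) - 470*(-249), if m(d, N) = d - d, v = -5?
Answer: 2223571/19 ≈ 1.1703e+5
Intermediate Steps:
m(d, N) = 0
z(F, p) = 1/(F + p) (z(F, p) = 1/(F + (0*3 + p)) = 1/(F + (0 + p)) = 1/(F + p))
z(-2, 21) - 470*(-249) = 1/(-2 + 21) - 470*(-249) = 1/19 + 117030 = 2223571/19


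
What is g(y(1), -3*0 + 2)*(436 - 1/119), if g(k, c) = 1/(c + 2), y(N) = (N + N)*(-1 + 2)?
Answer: 51883/476 ≈ 109.00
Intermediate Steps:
y(N) = 2*N (y(N) = (2*N)*1 = 2*N)
g(k, c) = 1/(2 + c)
g(y(1), -3*0 + 2)*(436 - 1/119) = (436 - 1/119)/(2 + (-3*0 + 2)) = (436 - 1*1/119)/(2 + (0 + 2)) = (436 - 1/119)/(2 + 2) = (51883/119)/4 = (1/4)*(51883/119) = 51883/476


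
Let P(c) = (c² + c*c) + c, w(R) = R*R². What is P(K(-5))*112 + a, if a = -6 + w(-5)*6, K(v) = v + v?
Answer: 20524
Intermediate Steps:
w(R) = R³
K(v) = 2*v
a = -756 (a = -6 + (-5)³*6 = -6 - 125*6 = -6 - 750 = -756)
P(c) = c + 2*c² (P(c) = (c² + c²) + c = 2*c² + c = c + 2*c²)
P(K(-5))*112 + a = ((2*(-5))*(1 + 2*(2*(-5))))*112 - 756 = -10*(1 + 2*(-10))*112 - 756 = -10*(1 - 20)*112 - 756 = -10*(-19)*112 - 756 = 190*112 - 756 = 21280 - 756 = 20524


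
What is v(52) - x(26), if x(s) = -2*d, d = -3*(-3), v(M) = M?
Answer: 70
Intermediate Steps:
d = 9
x(s) = -18 (x(s) = -2*9 = -18)
v(52) - x(26) = 52 - 1*(-18) = 52 + 18 = 70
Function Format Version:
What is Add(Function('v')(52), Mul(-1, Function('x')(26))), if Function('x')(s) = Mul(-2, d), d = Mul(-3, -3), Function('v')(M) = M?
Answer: 70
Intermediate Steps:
d = 9
Function('x')(s) = -18 (Function('x')(s) = Mul(-2, 9) = -18)
Add(Function('v')(52), Mul(-1, Function('x')(26))) = Add(52, Mul(-1, -18)) = Add(52, 18) = 70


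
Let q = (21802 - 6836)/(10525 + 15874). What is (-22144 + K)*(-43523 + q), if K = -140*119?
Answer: 44583805781644/26399 ≈ 1.6888e+9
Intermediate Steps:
q = 14966/26399 ≈ 0.56692
K = -16660
(-22144 + K)*(-43523 + q) = (-22144 - 16660)*(-43523 + 14966/26399) = -38804*(-1148948711/26399) = 44583805781644/26399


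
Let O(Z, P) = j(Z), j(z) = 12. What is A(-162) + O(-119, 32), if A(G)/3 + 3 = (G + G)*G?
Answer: 157467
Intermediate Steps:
O(Z, P) = 12
A(G) = -9 + 6*G² (A(G) = -9 + 3*((G + G)*G) = -9 + 3*((2*G)*G) = -9 + 3*(2*G²) = -9 + 6*G²)
A(-162) + O(-119, 32) = (-9 + 6*(-162)²) + 12 = (-9 + 6*26244) + 12 = (-9 + 157464) + 12 = 157455 + 12 = 157467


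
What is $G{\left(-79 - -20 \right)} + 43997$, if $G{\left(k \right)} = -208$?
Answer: $43789$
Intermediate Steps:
$G{\left(-79 - -20 \right)} + 43997 = -208 + 43997 = 43789$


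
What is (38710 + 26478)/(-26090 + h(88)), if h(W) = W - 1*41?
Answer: -65188/26043 ≈ -2.5031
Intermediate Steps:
h(W) = -41 + W (h(W) = W - 41 = -41 + W)
(38710 + 26478)/(-26090 + h(88)) = (38710 + 26478)/(-26090 + (-41 + 88)) = 65188/(-26090 + 47) = 65188/(-26043) = 65188*(-1/26043) = -65188/26043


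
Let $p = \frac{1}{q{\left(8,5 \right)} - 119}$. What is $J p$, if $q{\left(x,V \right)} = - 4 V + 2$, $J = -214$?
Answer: $\frac{214}{137} \approx 1.562$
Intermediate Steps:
$q{\left(x,V \right)} = 2 - 4 V$
$p = - \frac{1}{137}$ ($p = \frac{1}{\left(2 - 20\right) - 119} = \frac{1}{-18 - 119} = \frac{1}{-137} = - \frac{1}{137} \approx -0.0072993$)
$J p = \left(-214\right) \left(- \frac{1}{137}\right) = \frac{214}{137}$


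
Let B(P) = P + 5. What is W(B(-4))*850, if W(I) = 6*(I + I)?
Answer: 10200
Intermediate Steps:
B(P) = 5 + P
W(I) = 12*I (W(I) = 6*(2*I) = 12*I)
W(B(-4))*850 = (12*(5 - 4))*850 = (12*1)*850 = 12*850 = 10200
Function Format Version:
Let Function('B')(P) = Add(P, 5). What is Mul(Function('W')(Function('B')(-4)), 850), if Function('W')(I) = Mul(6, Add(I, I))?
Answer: 10200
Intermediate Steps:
Function('B')(P) = Add(5, P)
Function('W')(I) = Mul(12, I) (Function('W')(I) = Mul(6, Mul(2, I)) = Mul(12, I))
Mul(Function('W')(Function('B')(-4)), 850) = Mul(Mul(12, Add(5, -4)), 850) = Mul(Mul(12, 1), 850) = Mul(12, 850) = 10200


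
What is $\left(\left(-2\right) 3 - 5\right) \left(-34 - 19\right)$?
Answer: $583$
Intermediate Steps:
$\left(\left(-2\right) 3 - 5\right) \left(-34 - 19\right) = \left(-6 - 5\right) \left(-53\right) = \left(-11\right) \left(-53\right) = 583$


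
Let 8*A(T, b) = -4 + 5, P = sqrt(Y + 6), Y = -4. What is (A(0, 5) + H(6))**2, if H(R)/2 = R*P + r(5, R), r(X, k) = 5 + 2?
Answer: 31201/64 + 339*sqrt(2) ≈ 966.93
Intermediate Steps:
P = sqrt(2) (P = sqrt(-4 + 6) = sqrt(2) ≈ 1.4142)
A(T, b) = 1/8 (A(T, b) = (-4 + 5)/8 = (1/8)*1 = 1/8)
r(X, k) = 7
H(R) = 14 + 2*R*sqrt(2) (H(R) = 2*(R*sqrt(2) + 7) = 2*(7 + R*sqrt(2)) = 14 + 2*R*sqrt(2))
(A(0, 5) + H(6))**2 = (1/8 + (14 + 2*6*sqrt(2)))**2 = (1/8 + (14 + 12*sqrt(2)))**2 = (113/8 + 12*sqrt(2))**2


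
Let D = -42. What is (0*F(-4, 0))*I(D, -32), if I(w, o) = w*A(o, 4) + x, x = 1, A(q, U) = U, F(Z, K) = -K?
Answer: 0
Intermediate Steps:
I(w, o) = 1 + 4*w (I(w, o) = w*4 + 1 = 4*w + 1 = 1 + 4*w)
(0*F(-4, 0))*I(D, -32) = (0*(-1*0))*(1 + 4*(-42)) = (0*0)*(1 - 168) = 0*(-167) = 0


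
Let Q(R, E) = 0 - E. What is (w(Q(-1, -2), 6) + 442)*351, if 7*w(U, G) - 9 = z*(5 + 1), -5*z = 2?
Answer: 5441553/35 ≈ 1.5547e+5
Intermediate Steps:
z = -⅖ (z = -⅕*2 = -⅖ ≈ -0.40000)
Q(R, E) = -E
w(U, G) = 33/35 (w(U, G) = 9/7 + (-2*(5 + 1)/5)/7 = 9/7 + (-⅖*6)/7 = 9/7 + (⅐)*(-12/5) = 9/7 - 12/35 = 33/35)
(w(Q(-1, -2), 6) + 442)*351 = (33/35 + 442)*351 = (15503/35)*351 = 5441553/35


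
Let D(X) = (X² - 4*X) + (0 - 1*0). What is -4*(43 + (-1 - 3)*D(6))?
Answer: 20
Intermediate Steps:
D(X) = X² - 4*X (D(X) = (X² - 4*X) + (0 + 0) = (X² - 4*X) + 0 = X² - 4*X)
-4*(43 + (-1 - 3)*D(6)) = -4*(43 + (-1 - 3)*(6*(-4 + 6))) = -4*(43 - 24*2) = -4*(43 - 4*12) = -4*(43 - 48) = -4*(-5) = 20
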